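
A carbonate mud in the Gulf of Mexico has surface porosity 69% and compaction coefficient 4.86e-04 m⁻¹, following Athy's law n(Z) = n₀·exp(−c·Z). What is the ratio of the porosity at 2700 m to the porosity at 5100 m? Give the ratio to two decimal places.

3.21

Working in km (1 km = 1000 m; c in km⁻¹ = c in m⁻¹ × 1000):
n(Z₁)/n(Z₂) = e^(−c·Z₁)/e^(−c·Z₂) = e^{c(Z₂−Z₁)}
= exp(0.486 × 2.4) = exp(1.166) = 3.2104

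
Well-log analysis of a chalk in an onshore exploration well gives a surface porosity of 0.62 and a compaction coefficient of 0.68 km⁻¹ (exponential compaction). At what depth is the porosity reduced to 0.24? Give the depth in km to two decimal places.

Invert Athy's law: Z = ln(phi₀/phi) / k
Z = ln(0.62/0.24) / 0.68 = ln(2.583) / 0.68 = 0.9491 / 0.68 = 1.396 km

1.40 km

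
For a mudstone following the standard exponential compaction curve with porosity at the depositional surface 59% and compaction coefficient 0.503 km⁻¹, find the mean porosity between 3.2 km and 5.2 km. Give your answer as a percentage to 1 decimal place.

7.4%

⟨phi⟩ = (1/(Z₂−Z₁)) ∫ phi₀ e^(−kZ) dZ = phi₀·(e^(−k·Z₁) − e^(−k·Z₂)) / (k·(Z₂−Z₁))
e^(−0.503×3.2) = 0.2000; e^(−0.503×5.2) = 0.0731
⟨phi⟩ = 0.59 × (0.2000 − 0.0731) / (0.503 × 2) = 0.59 × 0.1261 = 0.0744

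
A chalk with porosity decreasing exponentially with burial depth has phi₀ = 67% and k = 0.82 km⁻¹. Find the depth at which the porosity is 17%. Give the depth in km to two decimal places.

1.67 km

Invert Athy's law: Z = ln(phi₀/phi) / k
Z = ln(0.67/0.17) / 0.82 = ln(3.941) / 0.82 = 1.3715 / 0.82 = 1.673 km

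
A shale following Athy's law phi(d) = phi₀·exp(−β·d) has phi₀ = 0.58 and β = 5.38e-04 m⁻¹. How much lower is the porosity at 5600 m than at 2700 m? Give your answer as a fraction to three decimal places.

Working in km (1 km = 1000 m; β in km⁻¹ = β in m⁻¹ × 1000):
phi(2.7) = 0.58·e^(−0.538×2.7) = 0.1357
phi(5.6) = 0.58·e^(−0.538×5.6) = 0.0285
Δphi = 0.1357 − 0.0285 = 0.1072

0.107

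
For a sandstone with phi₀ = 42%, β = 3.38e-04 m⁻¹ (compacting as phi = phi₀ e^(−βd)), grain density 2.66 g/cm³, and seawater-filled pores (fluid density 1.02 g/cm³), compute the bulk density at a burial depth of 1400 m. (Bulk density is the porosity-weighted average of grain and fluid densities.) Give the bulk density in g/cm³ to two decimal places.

Working in km (1 km = 1000 m; β in km⁻¹ = β in m⁻¹ × 1000):
Porosity at depth: phi = 0.42·exp(−0.338×1.4) = 0.42×0.6230 = 0.2617
Bulk density: ρ_b = (1−phi)ρ_g + phi·ρ_f = 0.7383×2.66 + 0.2617×1.02
       = 1.964 + 0.267 = 2.231 g/cm³

2.23 g/cm³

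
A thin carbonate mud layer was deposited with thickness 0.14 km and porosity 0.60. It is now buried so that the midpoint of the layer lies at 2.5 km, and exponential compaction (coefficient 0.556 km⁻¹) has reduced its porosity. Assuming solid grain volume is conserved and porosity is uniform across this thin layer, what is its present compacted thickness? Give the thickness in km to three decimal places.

Porosity at 2.5 km: φ = 0.6·exp(−0.556×2.5) = 0.1494
Solid-volume conservation: h(1−φ) = h₀(1−φ₀) ⇒ h = h₀·(1−φ₀)/(1−φ)
h = 0.14 × (1 − 0.6)/(1 − 0.1494) = 0.14 × 0.4703 = 0.0658 km

0.066 km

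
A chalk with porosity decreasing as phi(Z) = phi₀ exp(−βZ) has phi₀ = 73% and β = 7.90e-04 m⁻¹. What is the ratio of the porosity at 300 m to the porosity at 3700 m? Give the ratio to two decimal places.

Working in km (1 km = 1000 m; β in km⁻¹ = β in m⁻¹ × 1000):
phi(Z₁)/phi(Z₂) = e^(−β·Z₁)/e^(−β·Z₂) = e^{β(Z₂−Z₁)}
= exp(0.79 × 3.4) = exp(2.686) = 14.6729

14.67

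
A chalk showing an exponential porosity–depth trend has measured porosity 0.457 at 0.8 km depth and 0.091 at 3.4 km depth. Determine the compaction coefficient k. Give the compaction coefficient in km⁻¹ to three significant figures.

0.621 km⁻¹

Athy: φ(Z) = φ₀ e^(−kZ) ⇒ φ₁/φ₂ = e^{k(Z₂−Z₁)} ⇒ k = ln(φ₁/φ₂)/(Z₂−Z₁)
k = ln(0.457/0.091) / (3.4 − 0.8) = ln(5.022) / 2.6 = 1.6138 / 2.6 = 0.6207 km⁻¹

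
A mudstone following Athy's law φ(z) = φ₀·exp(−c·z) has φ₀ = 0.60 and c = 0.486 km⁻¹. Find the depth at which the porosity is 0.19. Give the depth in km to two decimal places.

2.37 km

Invert Athy's law: z = ln(φ₀/φ) / c
z = ln(0.6/0.19) / 0.486 = ln(3.158) / 0.486 = 1.1499 / 0.486 = 2.366 km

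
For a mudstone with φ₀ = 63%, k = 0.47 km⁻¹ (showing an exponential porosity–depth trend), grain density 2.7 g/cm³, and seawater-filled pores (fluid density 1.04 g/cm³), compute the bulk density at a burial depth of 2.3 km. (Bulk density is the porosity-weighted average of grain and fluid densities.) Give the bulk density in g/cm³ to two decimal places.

2.35 g/cm³

Porosity at depth: φ = 0.63·exp(−0.47×2.3) = 0.63×0.3393 = 0.2137
Bulk density: ρ_b = (1−φ)ρ_g + φ·ρ_f = 0.7863×2.7 + 0.2137×1.04
       = 2.123 + 0.222 = 2.345 g/cm³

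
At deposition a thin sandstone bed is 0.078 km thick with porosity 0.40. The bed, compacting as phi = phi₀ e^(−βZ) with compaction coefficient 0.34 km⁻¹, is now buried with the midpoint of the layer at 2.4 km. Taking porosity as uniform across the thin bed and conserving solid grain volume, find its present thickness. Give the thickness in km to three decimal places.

Porosity at 2.4 km: phi = 0.4·exp(−0.34×2.4) = 0.1769
Solid-volume conservation: h(1−phi) = h₀(1−phi₀) ⇒ h = h₀·(1−phi₀)/(1−phi)
h = 0.078 × (1 − 0.4)/(1 − 0.1769) = 0.078 × 0.7289 = 0.0569 km

0.057 km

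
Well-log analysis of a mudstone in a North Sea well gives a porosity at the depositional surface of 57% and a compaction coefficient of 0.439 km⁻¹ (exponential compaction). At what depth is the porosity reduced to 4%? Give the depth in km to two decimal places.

6.05 km

Invert Athy's law: z = ln(phi₀/phi) / c
z = ln(0.57/0.04) / 0.439 = ln(14.25) / 0.439 = 2.6568 / 0.439 = 6.052 km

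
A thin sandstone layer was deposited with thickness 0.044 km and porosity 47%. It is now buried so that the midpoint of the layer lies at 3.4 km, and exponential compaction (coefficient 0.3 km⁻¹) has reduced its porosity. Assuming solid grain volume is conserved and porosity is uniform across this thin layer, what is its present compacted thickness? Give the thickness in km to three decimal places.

Porosity at 3.4 km: phi = 0.47·exp(−0.3×3.4) = 0.1695
Solid-volume conservation: h(1−phi) = h₀(1−phi₀) ⇒ h = h₀·(1−phi₀)/(1−phi)
h = 0.044 × (1 − 0.47)/(1 − 0.1695) = 0.044 × 0.6382 = 0.0281 km

0.028 km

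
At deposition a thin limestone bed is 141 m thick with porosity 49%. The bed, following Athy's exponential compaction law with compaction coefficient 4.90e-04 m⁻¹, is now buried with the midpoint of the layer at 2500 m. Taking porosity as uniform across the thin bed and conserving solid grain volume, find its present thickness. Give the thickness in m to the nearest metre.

Working in km (1 km = 1000 m; k in km⁻¹ = k in m⁻¹ × 1000):
Porosity at 2.5 km: phi = 0.49·exp(−0.49×2.5) = 0.1439
Solid-volume conservation: h(1−phi) = h₀(1−phi₀) ⇒ h = h₀·(1−phi₀)/(1−phi)
h = 0.141 × (1 − 0.49)/(1 − 0.1439) = 0.141 × 0.5958 = 0.0840 km

84 m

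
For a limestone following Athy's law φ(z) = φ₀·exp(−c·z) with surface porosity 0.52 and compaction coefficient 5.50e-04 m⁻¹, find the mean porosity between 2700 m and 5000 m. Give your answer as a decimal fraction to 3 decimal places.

Working in km (1 km = 1000 m; c in km⁻¹ = c in m⁻¹ × 1000):
⟨φ⟩ = (1/(z₂−z₁)) ∫ φ₀ e^(−cz) dz = φ₀·(e^(−c·z₁) − e^(−c·z₂)) / (c·(z₂−z₁))
e^(−0.55×2.7) = 0.2265; e^(−0.55×5) = 0.0639
⟨φ⟩ = 0.52 × (0.2265 − 0.0639) / (0.55 × 2.3) = 0.52 × 0.1285 = 0.0668

0.067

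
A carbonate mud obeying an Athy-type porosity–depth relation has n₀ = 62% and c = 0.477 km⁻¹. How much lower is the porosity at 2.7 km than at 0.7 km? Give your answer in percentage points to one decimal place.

27.3 percentage points

n(0.7) = 0.62·e^(−0.477×0.7) = 0.4440
n(2.7) = 0.62·e^(−0.477×2.7) = 0.1710
Δn = 0.4440 − 0.1710 = 0.2730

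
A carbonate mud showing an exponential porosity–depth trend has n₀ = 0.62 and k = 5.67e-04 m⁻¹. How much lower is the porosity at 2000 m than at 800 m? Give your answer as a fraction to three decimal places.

Working in km (1 km = 1000 m; k in km⁻¹ = k in m⁻¹ × 1000):
n(0.8) = 0.62·e^(−0.567×0.8) = 0.3939
n(2) = 0.62·e^(−0.567×2) = 0.1995
Δn = 0.3939 − 0.1995 = 0.1944

0.194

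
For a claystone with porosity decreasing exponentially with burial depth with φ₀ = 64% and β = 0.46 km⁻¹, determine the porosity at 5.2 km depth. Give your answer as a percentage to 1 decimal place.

φ = φ₀·exp(−β·d) = 0.64 × exp(−0.46 × 5.2) = 0.64 × exp(−2.392)
  = 0.64 × 0.0914 = 0.0585

5.9%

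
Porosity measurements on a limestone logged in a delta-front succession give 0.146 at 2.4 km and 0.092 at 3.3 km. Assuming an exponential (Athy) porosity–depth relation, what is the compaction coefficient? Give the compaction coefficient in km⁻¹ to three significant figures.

0.513 km⁻¹

Athy: n(z) = n₀ e^(−cz) ⇒ n₁/n₂ = e^{c(z₂−z₁)} ⇒ c = ln(n₁/n₂)/(z₂−z₁)
c = ln(0.146/0.092) / (3.3 − 2.4) = ln(1.587) / 0.9 = 0.4618 / 0.9 = 0.5131 km⁻¹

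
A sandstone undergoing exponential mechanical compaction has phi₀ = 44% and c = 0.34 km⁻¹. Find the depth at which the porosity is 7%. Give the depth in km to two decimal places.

5.41 km

Invert Athy's law: d = ln(phi₀/phi) / c
d = ln(0.44/0.07) / 0.34 = ln(6.286) / 0.34 = 1.8383 / 0.34 = 5.407 km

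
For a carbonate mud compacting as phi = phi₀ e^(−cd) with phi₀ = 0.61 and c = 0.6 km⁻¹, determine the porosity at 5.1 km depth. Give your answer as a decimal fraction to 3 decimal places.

phi = phi₀·exp(−c·d) = 0.61 × exp(−0.6 × 5.1) = 0.61 × exp(−3.06)
  = 0.61 × 0.0469 = 0.0286

0.029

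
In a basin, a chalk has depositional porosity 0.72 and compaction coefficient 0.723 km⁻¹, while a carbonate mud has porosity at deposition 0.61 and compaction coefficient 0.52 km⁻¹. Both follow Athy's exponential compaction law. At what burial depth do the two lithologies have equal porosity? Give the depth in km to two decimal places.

Set phi₀ₐ e^(−cₐz) = phi₀ᵦ e^(−cᵦz) ⇒ ln(phi₀ₐ/phi₀ᵦ) = (cₐ − cᵦ)·z
z = ln(0.72/0.61) / (0.723 − 0.52) = 0.1658 / 0.203 = 0.817 km

0.82 km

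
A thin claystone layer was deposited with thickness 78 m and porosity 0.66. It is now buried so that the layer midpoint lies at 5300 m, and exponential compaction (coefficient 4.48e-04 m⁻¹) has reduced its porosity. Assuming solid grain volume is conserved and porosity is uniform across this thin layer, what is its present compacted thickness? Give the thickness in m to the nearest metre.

Working in km (1 km = 1000 m; β in km⁻¹ = β in m⁻¹ × 1000):
Porosity at 5.3 km: φ = 0.66·exp(−0.448×5.3) = 0.0614
Solid-volume conservation: h(1−φ) = h₀(1−φ₀) ⇒ h = h₀·(1−φ₀)/(1−φ)
h = 0.078 × (1 − 0.66)/(1 − 0.0614) = 0.078 × 0.3623 = 0.0283 km

28 m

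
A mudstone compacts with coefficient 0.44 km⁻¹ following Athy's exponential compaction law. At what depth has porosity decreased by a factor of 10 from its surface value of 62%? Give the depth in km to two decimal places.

phi/phi₀ = 1/10 ⇒ exp(−k·z) = 1/10 ⇒ z = ln(10) / k
z = 2.3026 / 0.44 = 5.233 km

5.23 km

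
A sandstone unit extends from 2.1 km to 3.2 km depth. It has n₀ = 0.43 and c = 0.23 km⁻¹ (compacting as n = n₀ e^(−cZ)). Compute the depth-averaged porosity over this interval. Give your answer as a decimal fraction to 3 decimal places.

0.234

⟨n⟩ = (1/(Z₂−Z₁)) ∫ n₀ e^(−cZ) dZ = n₀·(e^(−c·Z₁) − e^(−c·Z₂)) / (c·(Z₂−Z₁))
e^(−0.23×2.1) = 0.6169; e^(−0.23×3.2) = 0.4790
⟨n⟩ = 0.43 × (0.6169 − 0.4790) / (0.23 × 1.1) = 0.43 × 0.5451 = 0.2344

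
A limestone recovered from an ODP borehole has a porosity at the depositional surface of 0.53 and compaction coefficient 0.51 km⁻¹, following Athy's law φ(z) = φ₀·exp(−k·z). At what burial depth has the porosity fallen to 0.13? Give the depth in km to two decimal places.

2.76 km

Invert Athy's law: z = ln(φ₀/φ) / k
z = ln(0.53/0.13) / 0.51 = ln(4.077) / 0.51 = 1.4053 / 0.51 = 2.756 km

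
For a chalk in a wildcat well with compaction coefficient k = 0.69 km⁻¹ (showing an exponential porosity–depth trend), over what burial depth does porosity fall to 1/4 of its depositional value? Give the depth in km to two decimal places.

phi/phi₀ = 1/4 ⇒ exp(−k·d) = 1/4 ⇒ d = ln(4) / k
d = 1.3863 / 0.69 = 2.009 km

2.01 km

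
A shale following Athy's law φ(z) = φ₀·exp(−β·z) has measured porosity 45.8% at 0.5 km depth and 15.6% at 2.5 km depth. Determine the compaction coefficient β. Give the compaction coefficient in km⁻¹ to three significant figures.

0.539 km⁻¹

Athy: φ(z) = φ₀ e^(−βz) ⇒ φ₁/φ₂ = e^{β(z₂−z₁)} ⇒ β = ln(φ₁/φ₂)/(z₂−z₁)
β = ln(0.458/0.156) / (2.5 − 0.5) = ln(2.936) / 2 = 1.0770 / 2 = 0.5385 km⁻¹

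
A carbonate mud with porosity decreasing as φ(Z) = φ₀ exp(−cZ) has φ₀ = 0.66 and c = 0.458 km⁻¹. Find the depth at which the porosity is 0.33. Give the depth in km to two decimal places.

Invert Athy's law: Z = ln(φ₀/φ) / c
Z = ln(0.66/0.33) / 0.458 = ln(2) / 0.458 = 0.6931 / 0.458 = 1.513 km

1.51 km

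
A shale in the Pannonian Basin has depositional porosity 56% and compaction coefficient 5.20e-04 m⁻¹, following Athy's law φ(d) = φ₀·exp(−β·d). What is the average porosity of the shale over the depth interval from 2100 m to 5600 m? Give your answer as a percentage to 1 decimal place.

8.7%

Working in km (1 km = 1000 m; β in km⁻¹ = β in m⁻¹ × 1000):
⟨φ⟩ = (1/(d₂−d₁)) ∫ φ₀ e^(−βd) dd = φ₀·(e^(−β·d₁) − e^(−β·d₂)) / (β·(d₂−d₁))
e^(−0.52×2.1) = 0.3355; e^(−0.52×5.6) = 0.0544
⟨φ⟩ = 0.56 × (0.3355 − 0.0544) / (0.52 × 3.5) = 0.56 × 0.1545 = 0.0865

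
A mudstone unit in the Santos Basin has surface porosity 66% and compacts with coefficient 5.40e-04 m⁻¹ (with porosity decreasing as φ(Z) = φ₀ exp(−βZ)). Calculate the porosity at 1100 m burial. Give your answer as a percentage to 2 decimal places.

Working in km (1 km = 1000 m; β in km⁻¹ = β in m⁻¹ × 1000):
φ = φ₀·exp(−β·Z) = 0.66 × exp(−0.54 × 1.1) = 0.66 × exp(−0.594)
  = 0.66 × 0.5521 = 0.3644

36.44%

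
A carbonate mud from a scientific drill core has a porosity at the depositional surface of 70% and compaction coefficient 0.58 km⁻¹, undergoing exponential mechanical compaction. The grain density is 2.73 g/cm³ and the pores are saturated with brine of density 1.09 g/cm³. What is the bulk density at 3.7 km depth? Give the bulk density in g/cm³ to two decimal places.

2.60 g/cm³

Porosity at depth: phi = 0.7·exp(−0.58×3.7) = 0.7×0.1170 = 0.0819
Bulk density: ρ_b = (1−phi)ρ_g + phi·ρ_f = 0.9181×2.73 + 0.0819×1.09
       = 2.507 + 0.089 = 2.596 g/cm³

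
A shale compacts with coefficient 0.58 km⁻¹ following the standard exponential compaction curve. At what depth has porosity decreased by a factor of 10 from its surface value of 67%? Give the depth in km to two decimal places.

φ/φ₀ = 1/10 ⇒ exp(−c·d) = 1/10 ⇒ d = ln(10) / c
d = 2.3026 / 0.58 = 3.970 km

3.97 km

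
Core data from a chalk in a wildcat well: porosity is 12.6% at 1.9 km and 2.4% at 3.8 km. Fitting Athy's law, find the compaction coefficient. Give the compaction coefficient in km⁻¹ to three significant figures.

0.873 km⁻¹

Athy: n(Z) = n₀ e^(−kZ) ⇒ n₁/n₂ = e^{k(Z₂−Z₁)} ⇒ k = ln(n₁/n₂)/(Z₂−Z₁)
k = ln(0.126/0.024) / (3.8 − 1.9) = ln(5.25) / 1.9 = 1.6582 / 1.9 = 0.8728 km⁻¹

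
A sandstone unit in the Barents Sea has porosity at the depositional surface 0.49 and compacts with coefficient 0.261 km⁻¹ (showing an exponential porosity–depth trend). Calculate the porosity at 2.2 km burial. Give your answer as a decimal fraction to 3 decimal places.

0.276

phi = phi₀·exp(−c·z) = 0.49 × exp(−0.261 × 2.2) = 0.49 × exp(−0.5742)
  = 0.49 × 0.5632 = 0.2759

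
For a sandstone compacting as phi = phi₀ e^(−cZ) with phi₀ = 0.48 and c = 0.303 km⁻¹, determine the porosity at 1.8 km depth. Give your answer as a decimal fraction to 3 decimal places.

phi = phi₀·exp(−c·Z) = 0.48 × exp(−0.303 × 1.8) = 0.48 × exp(−0.5454)
  = 0.48 × 0.5796 = 0.2782

0.278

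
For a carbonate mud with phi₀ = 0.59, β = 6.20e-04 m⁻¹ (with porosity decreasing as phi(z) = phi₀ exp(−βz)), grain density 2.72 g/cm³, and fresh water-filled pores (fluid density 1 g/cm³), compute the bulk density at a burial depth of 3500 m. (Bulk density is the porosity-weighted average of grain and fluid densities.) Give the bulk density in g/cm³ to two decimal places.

Working in km (1 km = 1000 m; β in km⁻¹ = β in m⁻¹ × 1000):
Porosity at depth: phi = 0.59·exp(−0.62×3.5) = 0.59×0.1142 = 0.0674
Bulk density: ρ_b = (1−phi)ρ_g + phi·ρ_f = 0.9326×2.72 + 0.0674×1
       = 2.537 + 0.067 = 2.604 g/cm³

2.60 g/cm³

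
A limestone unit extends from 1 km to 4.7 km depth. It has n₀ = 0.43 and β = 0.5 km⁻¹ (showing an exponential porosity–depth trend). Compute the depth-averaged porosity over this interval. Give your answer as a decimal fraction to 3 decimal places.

0.119

⟨n⟩ = (1/(z₂−z₁)) ∫ n₀ e^(−βz) dz = n₀·(e^(−β·z₁) − e^(−β·z₂)) / (β·(z₂−z₁))
e^(−0.5×1) = 0.6065; e^(−0.5×4.7) = 0.0954
⟨n⟩ = 0.43 × (0.6065 − 0.0954) / (0.5 × 3.7) = 0.43 × 0.2763 = 0.1188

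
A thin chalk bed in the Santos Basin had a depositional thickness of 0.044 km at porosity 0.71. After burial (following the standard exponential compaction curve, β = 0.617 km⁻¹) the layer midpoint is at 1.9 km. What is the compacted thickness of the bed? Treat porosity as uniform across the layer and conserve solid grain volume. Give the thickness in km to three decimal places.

Porosity at 1.9 km: φ = 0.71·exp(−0.617×1.9) = 0.2199
Solid-volume conservation: h(1−φ) = h₀(1−φ₀) ⇒ h = h₀·(1−φ₀)/(1−φ)
h = 0.044 × (1 − 0.71)/(1 − 0.2199) = 0.044 × 0.3717 = 0.0164 km

0.016 km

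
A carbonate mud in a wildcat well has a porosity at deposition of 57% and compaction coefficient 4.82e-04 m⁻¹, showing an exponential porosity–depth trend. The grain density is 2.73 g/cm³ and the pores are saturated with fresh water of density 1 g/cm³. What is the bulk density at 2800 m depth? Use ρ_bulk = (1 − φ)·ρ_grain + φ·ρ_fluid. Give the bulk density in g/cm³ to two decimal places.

2.47 g/cm³

Working in km (1 km = 1000 m; β in km⁻¹ = β in m⁻¹ × 1000):
Porosity at depth: phi = 0.57·exp(−0.482×2.8) = 0.57×0.2593 = 0.1478
Bulk density: ρ_b = (1−phi)ρ_g + phi·ρ_f = 0.8522×2.73 + 0.1478×1
       = 2.326 + 0.148 = 2.474 g/cm³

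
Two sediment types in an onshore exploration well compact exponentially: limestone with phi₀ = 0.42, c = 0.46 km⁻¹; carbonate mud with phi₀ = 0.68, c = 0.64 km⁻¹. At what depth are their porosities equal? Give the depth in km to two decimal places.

2.68 km

Set phi₀ₐ e^(−cₐd) = phi₀ᵦ e^(−cᵦd) ⇒ ln(phi₀ₐ/phi₀ᵦ) = (cₐ − cᵦ)·d
d = ln(0.42/0.68) / (0.46 − 0.64) = -0.4818 / -0.18 = 2.677 km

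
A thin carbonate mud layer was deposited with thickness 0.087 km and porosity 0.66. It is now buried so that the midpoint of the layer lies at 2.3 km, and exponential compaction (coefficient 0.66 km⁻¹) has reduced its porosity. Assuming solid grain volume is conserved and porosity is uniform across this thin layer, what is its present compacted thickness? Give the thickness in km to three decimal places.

Porosity at 2.3 km: phi = 0.66·exp(−0.66×2.3) = 0.1446
Solid-volume conservation: h(1−phi) = h₀(1−phi₀) ⇒ h = h₀·(1−phi₀)/(1−phi)
h = 0.087 × (1 − 0.66)/(1 − 0.1446) = 0.087 × 0.3975 = 0.0346 km

0.035 km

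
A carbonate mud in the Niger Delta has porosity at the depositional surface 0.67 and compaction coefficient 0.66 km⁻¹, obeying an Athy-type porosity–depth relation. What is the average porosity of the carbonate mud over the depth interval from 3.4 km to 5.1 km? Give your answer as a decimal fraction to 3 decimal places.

0.043

⟨φ⟩ = (1/(z₂−z₁)) ∫ φ₀ e^(−βz) dz = φ₀·(e^(−β·z₁) − e^(−β·z₂)) / (β·(z₂−z₁))
e^(−0.66×3.4) = 0.1060; e^(−0.66×5.1) = 0.0345
⟨φ⟩ = 0.67 × (0.1060 − 0.0345) / (0.66 × 1.7) = 0.67 × 0.0637 = 0.0427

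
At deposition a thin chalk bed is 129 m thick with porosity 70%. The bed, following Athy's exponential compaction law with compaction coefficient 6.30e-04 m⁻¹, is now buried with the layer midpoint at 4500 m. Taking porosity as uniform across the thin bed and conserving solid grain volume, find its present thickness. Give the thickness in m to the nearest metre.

Working in km (1 km = 1000 m; k in km⁻¹ = k in m⁻¹ × 1000):
Porosity at 4.5 km: phi = 0.7·exp(−0.63×4.5) = 0.0411
Solid-volume conservation: h(1−phi) = h₀(1−phi₀) ⇒ h = h₀·(1−phi₀)/(1−phi)
h = 0.129 × (1 − 0.7)/(1 − 0.0411) = 0.129 × 0.3129 = 0.0404 km

40 m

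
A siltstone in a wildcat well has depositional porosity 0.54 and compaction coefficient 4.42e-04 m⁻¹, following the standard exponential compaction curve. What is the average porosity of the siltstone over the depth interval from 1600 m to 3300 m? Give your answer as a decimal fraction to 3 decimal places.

Working in km (1 km = 1000 m; k in km⁻¹ = k in m⁻¹ × 1000):
⟨phi⟩ = (1/(Z₂−Z₁)) ∫ phi₀ e^(−kZ) dZ = phi₀·(e^(−k·Z₁) − e^(−k·Z₂)) / (k·(Z₂−Z₁))
e^(−0.442×1.6) = 0.4930; e^(−0.442×3.3) = 0.2326
⟨phi⟩ = 0.54 × (0.4930 − 0.2326) / (0.442 × 1.7) = 0.54 × 0.3466 = 0.1872

0.187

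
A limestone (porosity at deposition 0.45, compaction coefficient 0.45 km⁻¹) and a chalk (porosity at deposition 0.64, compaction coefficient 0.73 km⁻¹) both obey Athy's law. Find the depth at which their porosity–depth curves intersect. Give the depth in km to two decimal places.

1.26 km

Set φ₀ₐ e^(−βₐZ) = φ₀ᵦ e^(−βᵦZ) ⇒ ln(φ₀ₐ/φ₀ᵦ) = (βₐ − βᵦ)·Z
Z = ln(0.45/0.64) / (0.45 − 0.73) = -0.3522 / -0.28 = 1.258 km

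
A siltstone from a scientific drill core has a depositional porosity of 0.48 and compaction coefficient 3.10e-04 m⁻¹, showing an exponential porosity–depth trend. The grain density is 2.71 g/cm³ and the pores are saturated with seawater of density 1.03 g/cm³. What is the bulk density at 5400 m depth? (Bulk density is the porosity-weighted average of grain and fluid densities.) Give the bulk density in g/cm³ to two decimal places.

2.56 g/cm³

Working in km (1 km = 1000 m; c in km⁻¹ = c in m⁻¹ × 1000):
Porosity at depth: φ = 0.48·exp(−0.31×5.4) = 0.48×0.1875 = 0.0900
Bulk density: ρ_b = (1−φ)ρ_g + φ·ρ_f = 0.9100×2.71 + 0.0900×1.03
       = 2.466 + 0.093 = 2.559 g/cm³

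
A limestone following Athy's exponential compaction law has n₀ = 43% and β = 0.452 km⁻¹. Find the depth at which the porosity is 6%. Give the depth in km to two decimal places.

Invert Athy's law: z = ln(n₀/n) / β
z = ln(0.43/0.06) / 0.452 = ln(7.167) / 0.452 = 1.9694 / 0.452 = 4.357 km

4.36 km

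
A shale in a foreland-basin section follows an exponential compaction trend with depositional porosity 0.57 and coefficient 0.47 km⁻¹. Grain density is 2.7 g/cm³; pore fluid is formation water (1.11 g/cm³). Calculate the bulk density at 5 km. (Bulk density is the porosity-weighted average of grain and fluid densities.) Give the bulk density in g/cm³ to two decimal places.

2.61 g/cm³

Porosity at depth: n = 0.57·exp(−0.47×5) = 0.57×0.0954 = 0.0544
Bulk density: ρ_b = (1−n)ρ_g + n·ρ_f = 0.9456×2.7 + 0.0544×1.11
       = 2.553 + 0.060 = 2.614 g/cm³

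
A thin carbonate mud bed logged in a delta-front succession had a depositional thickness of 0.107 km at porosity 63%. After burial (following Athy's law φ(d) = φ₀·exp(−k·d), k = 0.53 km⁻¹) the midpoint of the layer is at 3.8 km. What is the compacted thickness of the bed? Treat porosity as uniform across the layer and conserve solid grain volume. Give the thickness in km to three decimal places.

0.043 km

Porosity at 3.8 km: φ = 0.63·exp(−0.53×3.8) = 0.0841
Solid-volume conservation: h(1−φ) = h₀(1−φ₀) ⇒ h = h₀·(1−φ₀)/(1−φ)
h = 0.107 × (1 − 0.63)/(1 − 0.0841) = 0.107 × 0.4040 = 0.0432 km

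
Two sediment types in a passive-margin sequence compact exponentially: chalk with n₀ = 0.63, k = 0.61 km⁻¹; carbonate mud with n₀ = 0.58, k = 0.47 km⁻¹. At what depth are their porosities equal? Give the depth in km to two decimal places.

Set n₀ₐ e^(−kₐd) = n₀ᵦ e^(−kᵦd) ⇒ ln(n₀ₐ/n₀ᵦ) = (kₐ − kᵦ)·d
d = ln(0.63/0.58) / (0.61 − 0.47) = 0.0827 / 0.14 = 0.591 km

0.59 km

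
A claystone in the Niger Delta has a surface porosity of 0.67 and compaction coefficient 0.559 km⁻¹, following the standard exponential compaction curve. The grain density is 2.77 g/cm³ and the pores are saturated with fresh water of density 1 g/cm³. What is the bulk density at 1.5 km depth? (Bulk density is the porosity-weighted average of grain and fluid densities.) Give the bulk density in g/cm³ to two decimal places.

2.26 g/cm³

Porosity at depth: n = 0.67·exp(−0.559×1.5) = 0.67×0.4324 = 0.2897
Bulk density: ρ_b = (1−n)ρ_g + n·ρ_f = 0.7103×2.77 + 0.2897×1
       = 1.968 + 0.290 = 2.257 g/cm³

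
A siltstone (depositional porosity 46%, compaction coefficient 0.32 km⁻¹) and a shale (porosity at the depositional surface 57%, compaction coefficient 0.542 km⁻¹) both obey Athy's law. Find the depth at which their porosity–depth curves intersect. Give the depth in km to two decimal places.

Set phi₀ₐ e^(−βₐd) = phi₀ᵦ e^(−βᵦd) ⇒ ln(phi₀ₐ/phi₀ᵦ) = (βₐ − βᵦ)·d
d = ln(0.46/0.57) / (0.32 − 0.542) = -0.2144 / -0.222 = 0.966 km

0.97 km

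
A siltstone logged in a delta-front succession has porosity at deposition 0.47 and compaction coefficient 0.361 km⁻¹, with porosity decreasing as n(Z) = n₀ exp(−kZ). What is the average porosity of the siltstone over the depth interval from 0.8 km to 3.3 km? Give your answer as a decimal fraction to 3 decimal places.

⟨n⟩ = (1/(Z₂−Z₁)) ∫ n₀ e^(−kZ) dZ = n₀·(e^(−k·Z₁) − e^(−k·Z₂)) / (k·(Z₂−Z₁))
e^(−0.361×0.8) = 0.7492; e^(−0.361×3.3) = 0.3038
⟨n⟩ = 0.47 × (0.7492 − 0.3038) / (0.361 × 2.5) = 0.47 × 0.4934 = 0.2319

0.232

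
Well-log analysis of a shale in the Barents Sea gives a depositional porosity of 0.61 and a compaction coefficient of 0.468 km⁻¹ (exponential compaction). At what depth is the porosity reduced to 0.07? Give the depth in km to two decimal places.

Invert Athy's law: z = ln(φ₀/φ) / k
z = ln(0.61/0.07) / 0.468 = ln(8.714) / 0.468 = 2.1650 / 0.468 = 4.626 km

4.63 km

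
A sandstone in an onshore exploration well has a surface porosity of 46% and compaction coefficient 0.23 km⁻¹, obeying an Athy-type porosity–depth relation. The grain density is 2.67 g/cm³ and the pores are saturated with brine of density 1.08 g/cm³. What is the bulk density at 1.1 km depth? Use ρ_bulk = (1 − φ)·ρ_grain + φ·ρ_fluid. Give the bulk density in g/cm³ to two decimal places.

Porosity at depth: phi = 0.46·exp(−0.23×1.1) = 0.46×0.7765 = 0.3572
Bulk density: ρ_b = (1−phi)ρ_g + phi·ρ_f = 0.6428×2.67 + 0.3572×1.08
       = 1.716 + 0.386 = 2.102 g/cm³

2.10 g/cm³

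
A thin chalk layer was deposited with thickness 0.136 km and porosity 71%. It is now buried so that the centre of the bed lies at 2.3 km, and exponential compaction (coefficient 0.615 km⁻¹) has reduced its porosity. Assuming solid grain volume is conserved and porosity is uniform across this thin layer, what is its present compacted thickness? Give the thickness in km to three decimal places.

Porosity at 2.3 km: φ = 0.71·exp(−0.615×2.3) = 0.1726
Solid-volume conservation: h(1−φ) = h₀(1−φ₀) ⇒ h = h₀·(1−φ₀)/(1−φ)
h = 0.136 × (1 − 0.71)/(1 − 0.1726) = 0.136 × 0.3505 = 0.0477 km

0.048 km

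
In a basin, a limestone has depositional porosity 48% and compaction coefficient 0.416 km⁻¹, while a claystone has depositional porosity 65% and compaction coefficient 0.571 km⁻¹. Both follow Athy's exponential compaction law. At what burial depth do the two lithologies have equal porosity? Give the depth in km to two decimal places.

1.96 km

Set n₀ₐ e^(−βₐz) = n₀ᵦ e^(−βᵦz) ⇒ ln(n₀ₐ/n₀ᵦ) = (βₐ − βᵦ)·z
z = ln(0.48/0.65) / (0.416 − 0.571) = -0.3032 / -0.155 = 1.956 km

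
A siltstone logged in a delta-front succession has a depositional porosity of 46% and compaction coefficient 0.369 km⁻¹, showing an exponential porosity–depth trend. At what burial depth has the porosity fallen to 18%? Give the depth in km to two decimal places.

Invert Athy's law: z = ln(phi₀/phi) / c
z = ln(0.46/0.18) / 0.369 = ln(2.556) / 0.369 = 0.9383 / 0.369 = 2.543 km

2.54 km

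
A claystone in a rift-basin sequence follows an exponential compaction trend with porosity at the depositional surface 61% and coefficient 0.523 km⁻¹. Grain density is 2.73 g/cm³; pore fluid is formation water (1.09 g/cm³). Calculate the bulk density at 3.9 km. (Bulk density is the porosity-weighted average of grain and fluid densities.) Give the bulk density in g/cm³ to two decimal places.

2.60 g/cm³

Porosity at depth: n = 0.61·exp(−0.523×3.9) = 0.61×0.1301 = 0.0793
Bulk density: ρ_b = (1−n)ρ_g + n·ρ_f = 0.9207×2.73 + 0.0793×1.09
       = 2.513 + 0.086 = 2.600 g/cm³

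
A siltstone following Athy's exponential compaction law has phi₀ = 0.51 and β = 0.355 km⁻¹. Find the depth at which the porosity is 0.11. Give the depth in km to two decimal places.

Invert Athy's law: z = ln(phi₀/phi) / β
z = ln(0.51/0.11) / 0.355 = ln(4.636) / 0.355 = 1.5339 / 0.355 = 4.321 km

4.32 km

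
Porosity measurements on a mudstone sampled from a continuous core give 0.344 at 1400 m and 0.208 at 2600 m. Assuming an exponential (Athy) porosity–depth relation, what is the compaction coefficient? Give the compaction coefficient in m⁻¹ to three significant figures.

0.000419 m⁻¹

Working in km (1 km = 1000 m; c in km⁻¹ = c in m⁻¹ × 1000):
Athy: n(z) = n₀ e^(−cz) ⇒ n₁/n₂ = e^{c(z₂−z₁)} ⇒ c = ln(n₁/n₂)/(z₂−z₁)
c = ln(0.344/0.208) / (2.6 − 1.4) = ln(1.654) / 1.2 = 0.5031 / 1.2 = 0.4193 km⁻¹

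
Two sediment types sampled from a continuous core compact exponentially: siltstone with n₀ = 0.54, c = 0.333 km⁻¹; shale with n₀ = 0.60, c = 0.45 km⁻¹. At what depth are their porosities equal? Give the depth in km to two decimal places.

0.90 km

Set n₀ₐ e^(−cₐd) = n₀ᵦ e^(−cᵦd) ⇒ ln(n₀ₐ/n₀ᵦ) = (cₐ − cᵦ)·d
d = ln(0.54/0.6) / (0.333 − 0.45) = -0.1054 / -0.117 = 0.901 km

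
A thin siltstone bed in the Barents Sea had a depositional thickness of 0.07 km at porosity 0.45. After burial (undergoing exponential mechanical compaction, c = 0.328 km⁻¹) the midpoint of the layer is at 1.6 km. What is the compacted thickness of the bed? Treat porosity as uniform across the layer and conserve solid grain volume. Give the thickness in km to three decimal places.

0.052 km

Porosity at 1.6 km: n = 0.45·exp(−0.328×1.6) = 0.2663
Solid-volume conservation: h(1−n) = h₀(1−n₀) ⇒ h = h₀·(1−n₀)/(1−n)
h = 0.07 × (1 − 0.45)/(1 − 0.2663) = 0.07 × 0.7496 = 0.0525 km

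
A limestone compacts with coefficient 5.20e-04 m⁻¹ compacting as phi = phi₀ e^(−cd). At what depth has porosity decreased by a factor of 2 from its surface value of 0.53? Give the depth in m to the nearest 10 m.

1330 m

Working in km (1 km = 1000 m; c in km⁻¹ = c in m⁻¹ × 1000):
phi/phi₀ = 1/2 ⇒ exp(−c·d) = 1/2 ⇒ d = ln(2) / c
d = 0.6931 / 0.52 = 1.333 km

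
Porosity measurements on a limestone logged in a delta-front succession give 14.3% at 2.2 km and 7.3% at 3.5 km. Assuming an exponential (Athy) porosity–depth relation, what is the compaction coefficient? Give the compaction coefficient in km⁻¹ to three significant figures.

Athy: φ(z) = φ₀ e^(−cz) ⇒ φ₁/φ₂ = e^{c(z₂−z₁)} ⇒ c = ln(φ₁/φ₂)/(z₂−z₁)
c = ln(0.143/0.073) / (3.5 − 2.2) = ln(1.959) / 1.3 = 0.6724 / 1.3 = 0.5172 km⁻¹

0.517 km⁻¹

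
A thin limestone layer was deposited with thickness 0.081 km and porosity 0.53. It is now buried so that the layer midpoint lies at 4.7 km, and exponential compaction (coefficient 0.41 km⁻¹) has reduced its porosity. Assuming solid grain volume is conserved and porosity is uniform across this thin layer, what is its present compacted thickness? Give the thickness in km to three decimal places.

Porosity at 4.7 km: φ = 0.53·exp(−0.41×4.7) = 0.0772
Solid-volume conservation: h(1−φ) = h₀(1−φ₀) ⇒ h = h₀·(1−φ₀)/(1−φ)
h = 0.081 × (1 − 0.53)/(1 − 0.0772) = 0.081 × 0.5093 = 0.0413 km

0.041 km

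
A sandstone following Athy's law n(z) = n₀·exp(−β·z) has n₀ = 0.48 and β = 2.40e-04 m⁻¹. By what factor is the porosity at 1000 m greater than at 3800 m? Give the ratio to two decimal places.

Working in km (1 km = 1000 m; β in km⁻¹ = β in m⁻¹ × 1000):
n(z₁)/n(z₂) = e^(−β·z₁)/e^(−β·z₂) = e^{β(z₂−z₁)}
= exp(0.24 × 2.8) = exp(0.672) = 1.9581

1.96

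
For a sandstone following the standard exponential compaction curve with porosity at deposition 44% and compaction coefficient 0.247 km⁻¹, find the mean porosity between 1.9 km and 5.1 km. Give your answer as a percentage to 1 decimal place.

⟨φ⟩ = (1/(Z₂−Z₁)) ∫ φ₀ e^(−βZ) dZ = φ₀·(e^(−β·Z₁) − e^(−β·Z₂)) / (β·(Z₂−Z₁))
e^(−0.247×1.9) = 0.6254; e^(−0.247×5.1) = 0.2837
⟨φ⟩ = 0.44 × (0.6254 − 0.2837) / (0.247 × 3.2) = 0.44 × 0.4323 = 0.1902

19.0%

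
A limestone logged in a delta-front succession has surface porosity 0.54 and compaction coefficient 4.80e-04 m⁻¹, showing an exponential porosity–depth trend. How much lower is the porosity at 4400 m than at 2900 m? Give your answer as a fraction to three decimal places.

Working in km (1 km = 1000 m; β in km⁻¹ = β in m⁻¹ × 1000):
phi(2.9) = 0.54·e^(−0.48×2.9) = 0.1342
phi(4.4) = 0.54·e^(−0.48×4.4) = 0.0653
Δphi = 0.1342 − 0.0653 = 0.0689

0.069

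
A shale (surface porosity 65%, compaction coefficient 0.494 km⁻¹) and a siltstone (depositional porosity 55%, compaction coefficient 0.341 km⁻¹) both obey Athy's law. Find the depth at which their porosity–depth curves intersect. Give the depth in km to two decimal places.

Set n₀ₐ e^(−cₐz) = n₀ᵦ e^(−cᵦz) ⇒ ln(n₀ₐ/n₀ᵦ) = (cₐ − cᵦ)·z
z = ln(0.65/0.55) / (0.494 − 0.341) = 0.1671 / 0.153 = 1.092 km

1.09 km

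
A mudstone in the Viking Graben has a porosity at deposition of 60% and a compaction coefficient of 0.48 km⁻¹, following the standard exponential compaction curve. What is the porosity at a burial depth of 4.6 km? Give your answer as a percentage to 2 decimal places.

6.60%

n = n₀·exp(−β·z) = 0.6 × exp(−0.48 × 4.6) = 0.6 × exp(−2.208)
  = 0.6 × 0.1099 = 0.0660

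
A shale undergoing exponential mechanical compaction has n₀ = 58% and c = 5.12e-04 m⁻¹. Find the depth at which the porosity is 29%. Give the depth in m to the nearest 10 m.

Working in km (1 km = 1000 m; c in km⁻¹ = c in m⁻¹ × 1000):
Invert Athy's law: Z = ln(n₀/n) / c
Z = ln(0.58/0.29) / 0.512 = ln(2) / 0.512 = 0.6931 / 0.512 = 1.354 km

1350 m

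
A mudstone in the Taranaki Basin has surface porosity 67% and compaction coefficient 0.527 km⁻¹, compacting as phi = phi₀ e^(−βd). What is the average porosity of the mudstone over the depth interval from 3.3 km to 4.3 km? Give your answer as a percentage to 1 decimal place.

9.1%

⟨phi⟩ = (1/(d₂−d₁)) ∫ phi₀ e^(−βd) dd = phi₀·(e^(−β·d₁) − e^(−β·d₂)) / (β·(d₂−d₁))
e^(−0.527×3.3) = 0.1757; e^(−0.527×4.3) = 0.1037
⟨phi⟩ = 0.67 × (0.1757 − 0.1037) / (0.527 × 1) = 0.67 × 0.1366 = 0.0915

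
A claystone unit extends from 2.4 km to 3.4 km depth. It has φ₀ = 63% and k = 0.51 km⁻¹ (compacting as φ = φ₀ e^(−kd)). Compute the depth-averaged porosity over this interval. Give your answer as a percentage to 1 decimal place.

14.5%

⟨φ⟩ = (1/(d₂−d₁)) ∫ φ₀ e^(−kd) dd = φ₀·(e^(−k·d₁) − e^(−k·d₂)) / (k·(d₂−d₁))
e^(−0.51×2.4) = 0.2941; e^(−0.51×3.4) = 0.1766
⟨φ⟩ = 0.63 × (0.2941 − 0.1766) / (0.51 × 1) = 0.63 × 0.2303 = 0.1451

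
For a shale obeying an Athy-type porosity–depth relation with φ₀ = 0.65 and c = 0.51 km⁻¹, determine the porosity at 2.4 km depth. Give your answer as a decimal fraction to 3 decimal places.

φ = φ₀·exp(−c·z) = 0.65 × exp(−0.51 × 2.4) = 0.65 × exp(−1.224)
  = 0.65 × 0.2941 = 0.1911

0.191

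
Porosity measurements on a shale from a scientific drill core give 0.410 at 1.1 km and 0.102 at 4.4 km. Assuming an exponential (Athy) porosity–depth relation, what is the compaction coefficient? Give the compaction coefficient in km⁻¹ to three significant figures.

0.422 km⁻¹

Athy: phi(z) = phi₀ e^(−kz) ⇒ phi₁/phi₂ = e^{k(z₂−z₁)} ⇒ k = ln(phi₁/phi₂)/(z₂−z₁)
k = ln(0.41/0.102) / (4.4 − 1.1) = ln(4.02) / 3.3 = 1.3912 / 3.3 = 0.4216 km⁻¹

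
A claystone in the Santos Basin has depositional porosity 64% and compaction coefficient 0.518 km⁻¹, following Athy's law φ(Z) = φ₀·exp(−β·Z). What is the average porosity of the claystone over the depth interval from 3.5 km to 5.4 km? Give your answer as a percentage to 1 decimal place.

⟨φ⟩ = (1/(Z₂−Z₁)) ∫ φ₀ e^(−βZ) dZ = φ₀·(e^(−β·Z₁) − e^(−β·Z₂)) / (β·(Z₂−Z₁))
e^(−0.518×3.5) = 0.1632; e^(−0.518×5.4) = 0.0610
⟨φ⟩ = 0.64 × (0.1632 − 0.0610) / (0.518 × 1.9) = 0.64 × 0.1038 = 0.0664

6.6%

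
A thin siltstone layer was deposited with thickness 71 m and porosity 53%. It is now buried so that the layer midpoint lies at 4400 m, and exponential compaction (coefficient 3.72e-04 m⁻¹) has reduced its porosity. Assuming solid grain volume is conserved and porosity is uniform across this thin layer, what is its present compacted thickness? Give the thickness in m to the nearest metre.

37 m

Working in km (1 km = 1000 m; β in km⁻¹ = β in m⁻¹ × 1000):
Porosity at 4.4 km: φ = 0.53·exp(−0.372×4.4) = 0.1031
Solid-volume conservation: h(1−φ) = h₀(1−φ₀) ⇒ h = h₀·(1−φ₀)/(1−φ)
h = 0.071 × (1 − 0.53)/(1 − 0.1031) = 0.071 × 0.5240 = 0.0372 km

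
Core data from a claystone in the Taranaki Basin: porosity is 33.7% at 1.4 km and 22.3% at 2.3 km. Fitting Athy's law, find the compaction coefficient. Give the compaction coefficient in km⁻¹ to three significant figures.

0.459 km⁻¹

Athy: phi(d) = phi₀ e^(−kd) ⇒ phi₁/phi₂ = e^{k(d₂−d₁)} ⇒ k = ln(phi₁/phi₂)/(d₂−d₁)
k = ln(0.337/0.223) / (2.3 − 1.4) = ln(1.511) / 0.9 = 0.4129 / 0.9 = 0.4588 km⁻¹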